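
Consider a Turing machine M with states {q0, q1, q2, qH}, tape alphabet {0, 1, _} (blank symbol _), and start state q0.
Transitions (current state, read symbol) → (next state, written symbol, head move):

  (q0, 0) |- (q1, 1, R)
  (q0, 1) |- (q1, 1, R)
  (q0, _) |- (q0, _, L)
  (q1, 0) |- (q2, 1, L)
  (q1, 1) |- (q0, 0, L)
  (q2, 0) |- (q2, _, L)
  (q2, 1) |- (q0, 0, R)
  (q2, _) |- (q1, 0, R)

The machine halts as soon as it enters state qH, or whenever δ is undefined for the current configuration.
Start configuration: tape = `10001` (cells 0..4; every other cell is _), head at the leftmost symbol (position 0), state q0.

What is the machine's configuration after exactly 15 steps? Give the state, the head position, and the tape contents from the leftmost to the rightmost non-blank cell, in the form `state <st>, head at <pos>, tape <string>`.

q0 | [1]0001_   read 1 → write 1, move R, go to q1
q1 | 1[0]001_   read 0 → write 1, move L, go to q2
q2 | [1]1001_   read 1 → write 0, move R, go to q0
q0 | 0[1]001_   read 1 → write 1, move R, go to q1
q1 | 01[0]01_   read 0 → write 1, move L, go to q2
q2 | 0[1]101_   read 1 → write 0, move R, go to q0
q0 | 00[1]01_   read 1 → write 1, move R, go to q1
q1 | 001[0]1_   read 0 → write 1, move L, go to q2
q2 | 00[1]11_   read 1 → write 0, move R, go to q0
q0 | 000[1]1_   read 1 → write 1, move R, go to q1
q1 | 0001[1]_   read 1 → write 0, move L, go to q0
q0 | 000[1]0_   read 1 → write 1, move R, go to q1
q1 | 0001[0]_   read 0 → write 1, move L, go to q2
q2 | 000[1]1_   read 1 → write 0, move R, go to q0
q0 | 0000[1]_   read 1 → write 1, move R, go to q1
q1 | 00001[_]
After 15 steps: state q1, head at 5, tape 00001.

state q1, head at 5, tape 00001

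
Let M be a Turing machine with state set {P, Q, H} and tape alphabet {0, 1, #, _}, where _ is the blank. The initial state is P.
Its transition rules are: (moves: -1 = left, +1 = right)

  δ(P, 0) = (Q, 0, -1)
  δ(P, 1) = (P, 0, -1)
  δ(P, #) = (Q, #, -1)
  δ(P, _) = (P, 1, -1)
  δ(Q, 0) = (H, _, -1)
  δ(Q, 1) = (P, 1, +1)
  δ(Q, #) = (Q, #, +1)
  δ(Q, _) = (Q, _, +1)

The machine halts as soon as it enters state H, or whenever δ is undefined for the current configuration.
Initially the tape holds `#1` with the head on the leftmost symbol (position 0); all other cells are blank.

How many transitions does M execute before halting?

P | _[#]1_   read # → write #, move -1, go to Q
Q | [_]#1_   read _ → write _, move +1, go to Q
Q | _[#]1_   read # → write #, move +1, go to Q
Q | _#[1]_   read 1 → write 1, move +1, go to P
P | _#1[_]   read _ → write 1, move -1, go to P
P | _#[1]1   read 1 → write 0, move -1, go to P
P | _[#]01   read # → write #, move -1, go to Q
Q | [_]#01   read _ → write _, move +1, go to Q
Q | _[#]01   read # → write #, move +1, go to Q
Q | _#[0]1   read 0 → write _, move -1, go to H
H | _[#]_1
M halts after 10 transitions.

10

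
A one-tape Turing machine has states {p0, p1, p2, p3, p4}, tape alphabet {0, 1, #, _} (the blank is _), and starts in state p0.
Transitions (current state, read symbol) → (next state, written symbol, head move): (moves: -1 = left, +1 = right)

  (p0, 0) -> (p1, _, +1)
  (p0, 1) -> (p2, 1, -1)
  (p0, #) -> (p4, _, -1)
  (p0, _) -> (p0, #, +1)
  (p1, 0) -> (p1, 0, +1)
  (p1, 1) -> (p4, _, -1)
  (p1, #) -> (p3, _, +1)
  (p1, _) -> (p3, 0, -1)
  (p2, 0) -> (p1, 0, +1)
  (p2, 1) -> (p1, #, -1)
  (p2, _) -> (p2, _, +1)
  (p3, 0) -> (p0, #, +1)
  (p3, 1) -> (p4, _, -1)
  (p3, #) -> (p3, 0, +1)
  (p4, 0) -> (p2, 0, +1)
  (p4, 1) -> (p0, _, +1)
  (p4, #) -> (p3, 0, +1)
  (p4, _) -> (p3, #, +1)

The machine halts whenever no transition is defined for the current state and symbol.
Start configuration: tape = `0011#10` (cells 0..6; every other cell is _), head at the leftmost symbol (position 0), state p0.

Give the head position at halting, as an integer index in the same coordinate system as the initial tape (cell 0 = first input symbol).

7

p0 | [0]011#10__   read 0 → write _, move +1, go to p1
p1 | _[0]11#10__   read 0 → write 0, move +1, go to p1
p1 | _0[1]1#10__   read 1 → write _, move -1, go to p4
p4 | _[0]_1#10__   read 0 → write 0, move +1, go to p2
p2 | _0[_]1#10__   read _ → write _, move +1, go to p2
p2 | _0_[1]#10__   read 1 → write #, move -1, go to p1
p1 | _0[_]##10__   read _ → write 0, move -1, go to p3
p3 | _[0]0##10__   read 0 → write #, move +1, go to p0
p0 | _#[0]##10__   read 0 → write _, move +1, go to p1
p1 | _#_[#]#10__   read # → write _, move +1, go to p3
p3 | _#__[#]10__   read # → write 0, move +1, go to p3
p3 | _#__0[1]0__   read 1 → write _, move -1, go to p4
p4 | _#__[0]_0__   read 0 → write 0, move +1, go to p2
p2 | _#__0[_]0__   read _ → write _, move +1, go to p2
p2 | _#__0_[0]__   read 0 → write 0, move +1, go to p1
p1 | _#__0_0[_]_   read _ → write 0, move -1, go to p3
p3 | _#__0_[0]0_   read 0 → write #, move +1, go to p0
p0 | _#__0_#[0]_   read 0 → write _, move +1, go to p1
p1 | _#__0_#_[_]   read _ → write 0, move -1, go to p3
p3 | _#__0_#[_]0
At halt the head is at cell 7.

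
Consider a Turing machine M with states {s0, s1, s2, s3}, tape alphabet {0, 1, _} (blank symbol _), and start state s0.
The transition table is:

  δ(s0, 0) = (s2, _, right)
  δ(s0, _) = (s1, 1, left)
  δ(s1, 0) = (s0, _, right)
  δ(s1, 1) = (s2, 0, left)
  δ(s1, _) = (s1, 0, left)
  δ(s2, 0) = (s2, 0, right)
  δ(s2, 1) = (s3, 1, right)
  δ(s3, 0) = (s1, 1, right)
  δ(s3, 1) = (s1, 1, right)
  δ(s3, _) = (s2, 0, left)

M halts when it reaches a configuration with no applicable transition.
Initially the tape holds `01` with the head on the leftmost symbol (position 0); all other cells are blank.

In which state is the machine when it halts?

s0 | [0]1___   read 0 → write _, move right, go to s2
s2 | _[1]___   read 1 → write 1, move right, go to s3
s3 | _1[_]__   read _ → write 0, move left, go to s2
s2 | _[1]0__   read 1 → write 1, move right, go to s3
s3 | _1[0]__   read 0 → write 1, move right, go to s1
s1 | _11[_]_   read _ → write 0, move left, go to s1
s1 | _1[1]0_   read 1 → write 0, move left, go to s2
s2 | _[1]00_   read 1 → write 1, move right, go to s3
s3 | _1[0]0_   read 0 → write 1, move right, go to s1
s1 | _11[0]_   read 0 → write _, move right, go to s0
s0 | _11_[_]   read _ → write 1, move left, go to s1
s1 | _11[_]1   read _ → write 0, move left, go to s1
s1 | _1[1]01   read 1 → write 0, move left, go to s2
s2 | _[1]001   read 1 → write 1, move right, go to s3
s3 | _1[0]01   read 0 → write 1, move right, go to s1
s1 | _11[0]1   read 0 → write _, move right, go to s0
s0 | _11_[1]
No transition is defined for (s0, 1); M halts in state s0.

s0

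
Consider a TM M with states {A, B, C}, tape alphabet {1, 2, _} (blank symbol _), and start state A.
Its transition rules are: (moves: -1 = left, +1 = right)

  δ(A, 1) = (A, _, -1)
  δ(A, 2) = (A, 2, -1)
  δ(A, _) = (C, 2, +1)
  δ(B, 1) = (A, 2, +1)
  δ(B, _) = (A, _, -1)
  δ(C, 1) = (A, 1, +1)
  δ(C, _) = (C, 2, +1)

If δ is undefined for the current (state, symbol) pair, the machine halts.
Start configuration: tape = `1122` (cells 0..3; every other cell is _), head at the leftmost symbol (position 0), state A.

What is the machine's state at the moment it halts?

C

state=A head=0 tape=__[1]122   (A,1)→(A,_,-1)
state=A head=-1 tape=_[_]_122   (A,_)→(C,2,+1)
state=C head=0 tape=_2[_]122   (C,_)→(C,2,+1)
state=C head=1 tape=_22[1]22   (C,1)→(A,1,+1)
state=A head=2 tape=_221[2]2   (A,2)→(A,2,-1)
state=A head=1 tape=_22[1]22   (A,1)→(A,_,-1)
state=A head=0 tape=_2[2]_22   (A,2)→(A,2,-1)
state=A head=-1 tape=_[2]2_22   (A,2)→(A,2,-1)
state=A head=-2 tape=[_]22_22   (A,_)→(C,2,+1)
state=C head=-1 tape=2[2]2_22
No transition is defined for (C, 2); M halts in state C.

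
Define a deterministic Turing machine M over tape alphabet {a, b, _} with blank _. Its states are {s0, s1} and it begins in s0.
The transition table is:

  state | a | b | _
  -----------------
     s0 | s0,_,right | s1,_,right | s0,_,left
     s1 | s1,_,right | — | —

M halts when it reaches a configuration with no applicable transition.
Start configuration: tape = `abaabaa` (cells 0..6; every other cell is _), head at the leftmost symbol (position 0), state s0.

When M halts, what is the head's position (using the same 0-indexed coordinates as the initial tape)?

4

state=s0 head=0 tape=[a]baabaa   (s0,a)→(s0,_,right)
state=s0 head=1 tape=_[b]aabaa   (s0,b)→(s1,_,right)
state=s1 head=2 tape=__[a]abaa   (s1,a)→(s1,_,right)
state=s1 head=3 tape=___[a]baa   (s1,a)→(s1,_,right)
state=s1 head=4 tape=____[b]aa
At halt the head is at cell 4.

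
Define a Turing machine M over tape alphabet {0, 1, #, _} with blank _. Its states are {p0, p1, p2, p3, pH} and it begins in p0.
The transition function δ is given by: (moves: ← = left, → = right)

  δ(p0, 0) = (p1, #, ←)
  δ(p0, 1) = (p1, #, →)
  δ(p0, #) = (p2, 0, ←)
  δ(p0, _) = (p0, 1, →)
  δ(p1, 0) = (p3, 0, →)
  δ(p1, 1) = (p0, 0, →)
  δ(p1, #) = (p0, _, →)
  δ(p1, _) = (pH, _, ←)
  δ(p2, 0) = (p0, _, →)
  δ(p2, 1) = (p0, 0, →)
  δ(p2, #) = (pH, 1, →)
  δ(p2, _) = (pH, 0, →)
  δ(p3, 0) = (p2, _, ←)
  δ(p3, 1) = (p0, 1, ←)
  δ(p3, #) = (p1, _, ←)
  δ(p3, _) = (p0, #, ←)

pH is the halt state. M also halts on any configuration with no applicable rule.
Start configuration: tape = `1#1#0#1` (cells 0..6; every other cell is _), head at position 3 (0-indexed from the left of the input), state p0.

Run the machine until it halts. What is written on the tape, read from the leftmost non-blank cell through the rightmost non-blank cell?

100#0#1

state=p0 head=3 tape=1#1[#]0#1   (p0,#)→(p2,0,←)
state=p2 head=2 tape=1#[1]00#1   (p2,1)→(p0,0,→)
state=p0 head=3 tape=1#0[0]0#1   (p0,0)→(p1,#,←)
state=p1 head=2 tape=1#[0]#0#1   (p1,0)→(p3,0,→)
state=p3 head=3 tape=1#0[#]0#1   (p3,#)→(p1,_,←)
state=p1 head=2 tape=1#[0]_0#1   (p1,0)→(p3,0,→)
state=p3 head=3 tape=1#0[_]0#1   (p3,_)→(p0,#,←)
state=p0 head=2 tape=1#[0]#0#1   (p0,0)→(p1,#,←)
state=p1 head=1 tape=1[#]##0#1   (p1,#)→(p0,_,→)
state=p0 head=2 tape=1_[#]#0#1   (p0,#)→(p2,0,←)
state=p2 head=1 tape=1[_]0#0#1   (p2,_)→(pH,0,→)
state=pH head=2 tape=10[0]#0#1
The non-blank tape span at halt is 100#0#1.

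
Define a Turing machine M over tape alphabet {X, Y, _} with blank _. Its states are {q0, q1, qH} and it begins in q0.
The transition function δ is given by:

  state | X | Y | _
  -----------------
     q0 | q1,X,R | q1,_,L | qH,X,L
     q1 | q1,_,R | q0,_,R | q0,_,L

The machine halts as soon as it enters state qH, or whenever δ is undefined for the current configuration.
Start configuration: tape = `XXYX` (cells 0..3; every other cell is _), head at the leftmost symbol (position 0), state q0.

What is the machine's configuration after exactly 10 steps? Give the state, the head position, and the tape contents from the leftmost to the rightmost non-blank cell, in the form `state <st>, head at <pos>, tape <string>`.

state q1, head at 4, tape X__X

state=q0 head=0 tape=[X]XYX_   (q0,X)→(q1,X,R)
state=q1 head=1 tape=X[X]YX_   (q1,X)→(q1,_,R)
state=q1 head=2 tape=X_[Y]X_   (q1,Y)→(q0,_,R)
state=q0 head=3 tape=X__[X]_   (q0,X)→(q1,X,R)
state=q1 head=4 tape=X__X[_]   (q1,_)→(q0,_,L)
state=q0 head=3 tape=X__[X]_   (q0,X)→(q1,X,R)
state=q1 head=4 tape=X__X[_]   (q1,_)→(q0,_,L)
state=q0 head=3 tape=X__[X]_   (q0,X)→(q1,X,R)
state=q1 head=4 tape=X__X[_]   (q1,_)→(q0,_,L)
state=q0 head=3 tape=X__[X]_   (q0,X)→(q1,X,R)
state=q1 head=4 tape=X__X[_]
After 10 steps: state q1, head at 4, tape X__X.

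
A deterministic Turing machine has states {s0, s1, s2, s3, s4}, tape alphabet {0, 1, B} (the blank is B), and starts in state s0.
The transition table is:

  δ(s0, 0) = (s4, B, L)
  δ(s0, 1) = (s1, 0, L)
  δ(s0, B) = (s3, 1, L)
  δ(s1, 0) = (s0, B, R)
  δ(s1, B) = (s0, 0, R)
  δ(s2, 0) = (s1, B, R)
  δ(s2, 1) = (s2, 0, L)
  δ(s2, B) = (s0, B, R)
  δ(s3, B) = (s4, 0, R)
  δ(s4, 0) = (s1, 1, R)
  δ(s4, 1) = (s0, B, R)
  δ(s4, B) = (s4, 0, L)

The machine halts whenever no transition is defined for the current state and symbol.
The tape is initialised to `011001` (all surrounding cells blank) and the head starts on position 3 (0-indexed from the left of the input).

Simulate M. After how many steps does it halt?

18

s0 | 011[0]01B   read 0 → write B, move L, go to s4
s4 | 01[1]B01B   read 1 → write B, move R, go to s0
s0 | 01B[B]01B   read B → write 1, move L, go to s3
s3 | 01[B]101B   read B → write 0, move R, go to s4
s4 | 010[1]01B   read 1 → write B, move R, go to s0
s0 | 010B[0]1B   read 0 → write B, move L, go to s4
s4 | 010[B]B1B   read B → write 0, move L, go to s4
s4 | 01[0]0B1B   read 0 → write 1, move R, go to s1
s1 | 011[0]B1B   read 0 → write B, move R, go to s0
s0 | 011B[B]1B   read B → write 1, move L, go to s3
s3 | 011[B]11B   read B → write 0, move R, go to s4
s4 | 0110[1]1B   read 1 → write B, move R, go to s0
s0 | 0110B[1]B   read 1 → write 0, move L, go to s1
s1 | 0110[B]0B   read B → write 0, move R, go to s0
s0 | 01100[0]B   read 0 → write B, move L, go to s4
s4 | 0110[0]BB   read 0 → write 1, move R, go to s1
s1 | 01101[B]B   read B → write 0, move R, go to s0
s0 | 011010[B]   read B → write 1, move L, go to s3
s3 | 01101[0]1
M halts after 18 transitions.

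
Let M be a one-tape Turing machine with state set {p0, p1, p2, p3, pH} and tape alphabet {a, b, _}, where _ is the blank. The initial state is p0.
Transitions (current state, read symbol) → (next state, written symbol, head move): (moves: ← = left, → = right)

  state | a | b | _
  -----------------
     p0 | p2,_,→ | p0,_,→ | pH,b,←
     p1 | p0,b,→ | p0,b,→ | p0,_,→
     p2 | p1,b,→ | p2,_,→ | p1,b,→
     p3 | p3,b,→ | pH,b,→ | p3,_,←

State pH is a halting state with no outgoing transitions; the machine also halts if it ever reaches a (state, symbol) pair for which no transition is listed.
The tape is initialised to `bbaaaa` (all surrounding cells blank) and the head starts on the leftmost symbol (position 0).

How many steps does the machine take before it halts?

9

p0 | [b]baaaa___   read b → write _, move →, go to p0
p0 | _[b]aaaa___   read b → write _, move →, go to p0
p0 | __[a]aaa___   read a → write _, move →, go to p2
p2 | ___[a]aa___   read a → write b, move →, go to p1
p1 | ___b[a]a___   read a → write b, move →, go to p0
p0 | ___bb[a]___   read a → write _, move →, go to p2
p2 | ___bb_[_]__   read _ → write b, move →, go to p1
p1 | ___bb_b[_]_   read _ → write _, move →, go to p0
p0 | ___bb_b_[_]   read _ → write b, move ←, go to pH
pH | ___bb_b[_]b
M halts after 9 transitions.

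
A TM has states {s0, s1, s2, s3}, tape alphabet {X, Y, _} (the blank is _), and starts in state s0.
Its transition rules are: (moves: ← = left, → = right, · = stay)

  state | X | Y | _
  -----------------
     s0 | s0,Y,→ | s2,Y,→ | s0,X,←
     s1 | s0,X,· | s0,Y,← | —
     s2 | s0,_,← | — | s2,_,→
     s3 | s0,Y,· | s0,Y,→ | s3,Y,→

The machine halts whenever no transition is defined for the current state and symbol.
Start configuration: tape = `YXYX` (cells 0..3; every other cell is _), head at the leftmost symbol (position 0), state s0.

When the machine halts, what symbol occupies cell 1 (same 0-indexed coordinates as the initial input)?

state=s0 head=0 tape=[Y]XYX   (s0,Y)→(s2,Y,→)
state=s2 head=1 tape=Y[X]YX   (s2,X)→(s0,_,←)
state=s0 head=0 tape=[Y]_YX   (s0,Y)→(s2,Y,→)
state=s2 head=1 tape=Y[_]YX   (s2,_)→(s2,_,→)
state=s2 head=2 tape=Y_[Y]X
Cell 1 holds _ when M halts.

_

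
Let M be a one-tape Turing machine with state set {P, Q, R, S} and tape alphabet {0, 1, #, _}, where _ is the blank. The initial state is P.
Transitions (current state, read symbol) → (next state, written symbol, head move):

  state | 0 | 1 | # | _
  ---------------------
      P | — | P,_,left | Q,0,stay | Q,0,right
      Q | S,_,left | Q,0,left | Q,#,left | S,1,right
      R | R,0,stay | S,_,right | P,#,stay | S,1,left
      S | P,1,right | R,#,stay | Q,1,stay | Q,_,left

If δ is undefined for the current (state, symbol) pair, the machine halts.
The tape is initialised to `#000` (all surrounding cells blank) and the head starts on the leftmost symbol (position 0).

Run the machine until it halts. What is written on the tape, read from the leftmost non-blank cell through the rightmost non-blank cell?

1101100

P | ___[#]000   read # → write 0, move stay, go to Q
Q | ___[0]000   read 0 → write _, move left, go to S
S | __[_]_000   read _ → write _, move left, go to Q
Q | _[_]__000   read _ → write 1, move right, go to S
S | _1[_]_000   read _ → write _, move left, go to Q
Q | _[1]__000   read 1 → write 0, move left, go to Q
Q | [_]0__000   read _ → write 1, move right, go to S
S | 1[0]__000   read 0 → write 1, move right, go to P
P | 11[_]_000   read _ → write 0, move right, go to Q
Q | 110[_]000   read _ → write 1, move right, go to S
S | 1101[0]00   read 0 → write 1, move right, go to P
P | 11011[0]0
The non-blank tape span at halt is 1101100.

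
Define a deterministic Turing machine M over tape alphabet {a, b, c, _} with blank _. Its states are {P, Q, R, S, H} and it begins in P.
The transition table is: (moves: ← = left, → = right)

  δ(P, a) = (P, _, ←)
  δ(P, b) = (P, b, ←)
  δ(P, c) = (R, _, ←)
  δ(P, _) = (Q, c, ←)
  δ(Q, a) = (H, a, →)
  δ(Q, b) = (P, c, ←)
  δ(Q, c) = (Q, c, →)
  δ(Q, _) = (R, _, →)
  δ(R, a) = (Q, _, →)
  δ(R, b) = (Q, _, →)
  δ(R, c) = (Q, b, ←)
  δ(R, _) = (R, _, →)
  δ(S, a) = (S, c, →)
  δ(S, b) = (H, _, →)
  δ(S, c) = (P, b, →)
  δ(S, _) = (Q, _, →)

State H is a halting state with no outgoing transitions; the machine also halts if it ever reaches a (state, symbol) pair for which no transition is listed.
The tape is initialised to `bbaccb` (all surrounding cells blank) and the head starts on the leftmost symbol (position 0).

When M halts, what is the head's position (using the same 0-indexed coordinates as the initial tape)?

state=P head=0 tape=__[b]baccb   (P,b)→(P,b,←)
state=P head=-1 tape=_[_]bbaccb   (P,_)→(Q,c,←)
state=Q head=-2 tape=[_]cbbaccb   (Q,_)→(R,_,→)
state=R head=-1 tape=_[c]bbaccb   (R,c)→(Q,b,←)
state=Q head=-2 tape=[_]bbbaccb   (Q,_)→(R,_,→)
state=R head=-1 tape=_[b]bbaccb   (R,b)→(Q,_,→)
state=Q head=0 tape=__[b]baccb   (Q,b)→(P,c,←)
state=P head=-1 tape=_[_]cbaccb   (P,_)→(Q,c,←)
state=Q head=-2 tape=[_]ccbaccb   (Q,_)→(R,_,→)
state=R head=-1 tape=_[c]cbaccb   (R,c)→(Q,b,←)
state=Q head=-2 tape=[_]bcbaccb   (Q,_)→(R,_,→)
state=R head=-1 tape=_[b]cbaccb   (R,b)→(Q,_,→)
state=Q head=0 tape=__[c]baccb   (Q,c)→(Q,c,→)
state=Q head=1 tape=__c[b]accb   (Q,b)→(P,c,←)
state=P head=0 tape=__[c]caccb   (P,c)→(R,_,←)
state=R head=-1 tape=_[_]_caccb   (R,_)→(R,_,→)
state=R head=0 tape=__[_]caccb   (R,_)→(R,_,→)
state=R head=1 tape=___[c]accb   (R,c)→(Q,b,←)
state=Q head=0 tape=__[_]baccb   (Q,_)→(R,_,→)
state=R head=1 tape=___[b]accb   (R,b)→(Q,_,→)
state=Q head=2 tape=____[a]ccb   (Q,a)→(H,a,→)
state=H head=3 tape=____a[c]cb
At halt the head is at cell 3.

3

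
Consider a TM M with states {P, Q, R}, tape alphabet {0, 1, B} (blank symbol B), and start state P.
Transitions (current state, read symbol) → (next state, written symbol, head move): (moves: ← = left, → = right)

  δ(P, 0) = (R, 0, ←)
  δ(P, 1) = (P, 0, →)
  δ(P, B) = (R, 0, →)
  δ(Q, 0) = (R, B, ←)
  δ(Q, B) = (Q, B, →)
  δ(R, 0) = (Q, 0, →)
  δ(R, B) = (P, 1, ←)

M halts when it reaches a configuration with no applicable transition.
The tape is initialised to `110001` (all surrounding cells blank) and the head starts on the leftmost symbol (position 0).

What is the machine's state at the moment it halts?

Q

P | [1]10001   read 1 → write 0, move →, go to P
P | 0[1]0001   read 1 → write 0, move →, go to P
P | 00[0]001   read 0 → write 0, move ←, go to R
R | 0[0]0001   read 0 → write 0, move →, go to Q
Q | 00[0]001   read 0 → write B, move ←, go to R
R | 0[0]B001   read 0 → write 0, move →, go to Q
Q | 00[B]001   read B → write B, move →, go to Q
Q | 00B[0]01   read 0 → write B, move ←, go to R
R | 00[B]B01   read B → write 1, move ←, go to P
P | 0[0]1B01   read 0 → write 0, move ←, go to R
R | [0]01B01   read 0 → write 0, move →, go to Q
Q | 0[0]1B01   read 0 → write B, move ←, go to R
R | [0]B1B01   read 0 → write 0, move →, go to Q
Q | 0[B]1B01   read B → write B, move →, go to Q
Q | 0B[1]B01
No transition is defined for (Q, 1); M halts in state Q.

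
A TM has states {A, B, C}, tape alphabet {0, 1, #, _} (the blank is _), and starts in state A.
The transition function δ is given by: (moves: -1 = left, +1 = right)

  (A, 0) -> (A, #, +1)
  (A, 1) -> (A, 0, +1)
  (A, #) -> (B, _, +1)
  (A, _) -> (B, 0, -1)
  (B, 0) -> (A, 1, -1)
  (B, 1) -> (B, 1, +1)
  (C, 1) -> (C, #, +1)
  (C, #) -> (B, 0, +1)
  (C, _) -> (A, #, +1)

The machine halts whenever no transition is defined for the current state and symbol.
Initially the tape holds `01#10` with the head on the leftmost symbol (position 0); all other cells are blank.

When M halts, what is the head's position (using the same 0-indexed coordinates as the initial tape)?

state=A head=0 tape=[0]1#10__   (A,0)→(A,#,+1)
state=A head=1 tape=#[1]#10__   (A,1)→(A,0,+1)
state=A head=2 tape=#0[#]10__   (A,#)→(B,_,+1)
state=B head=3 tape=#0_[1]0__   (B,1)→(B,1,+1)
state=B head=4 tape=#0_1[0]__   (B,0)→(A,1,-1)
state=A head=3 tape=#0_[1]1__   (A,1)→(A,0,+1)
state=A head=4 tape=#0_0[1]__   (A,1)→(A,0,+1)
state=A head=5 tape=#0_00[_]_   (A,_)→(B,0,-1)
state=B head=4 tape=#0_0[0]0_   (B,0)→(A,1,-1)
state=A head=3 tape=#0_[0]10_   (A,0)→(A,#,+1)
state=A head=4 tape=#0_#[1]0_   (A,1)→(A,0,+1)
state=A head=5 tape=#0_#0[0]_   (A,0)→(A,#,+1)
state=A head=6 tape=#0_#0#[_]   (A,_)→(B,0,-1)
state=B head=5 tape=#0_#0[#]0
At halt the head is at cell 5.

5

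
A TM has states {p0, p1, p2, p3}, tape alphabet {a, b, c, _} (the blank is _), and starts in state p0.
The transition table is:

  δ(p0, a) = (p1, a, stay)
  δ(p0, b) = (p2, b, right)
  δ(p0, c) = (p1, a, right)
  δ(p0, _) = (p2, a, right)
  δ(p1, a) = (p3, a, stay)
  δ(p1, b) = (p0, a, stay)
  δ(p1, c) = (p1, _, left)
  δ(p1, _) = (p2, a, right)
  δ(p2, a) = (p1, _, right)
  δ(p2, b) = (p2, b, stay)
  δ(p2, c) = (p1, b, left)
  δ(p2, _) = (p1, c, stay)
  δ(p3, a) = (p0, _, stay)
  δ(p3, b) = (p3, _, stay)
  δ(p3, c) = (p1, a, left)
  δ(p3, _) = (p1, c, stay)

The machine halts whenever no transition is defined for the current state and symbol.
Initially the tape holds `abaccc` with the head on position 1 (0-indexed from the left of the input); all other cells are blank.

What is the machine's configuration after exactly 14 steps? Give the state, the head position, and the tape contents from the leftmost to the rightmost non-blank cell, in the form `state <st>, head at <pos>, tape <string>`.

state=p0 head=1 tape=a[b]accc   (p0,b)→(p2,b,right)
state=p2 head=2 tape=ab[a]ccc   (p2,a)→(p1,_,right)
state=p1 head=3 tape=ab_[c]cc   (p1,c)→(p1,_,left)
state=p1 head=2 tape=ab[_]_cc   (p1,_)→(p2,a,right)
state=p2 head=3 tape=aba[_]cc   (p2,_)→(p1,c,stay)
state=p1 head=3 tape=aba[c]cc   (p1,c)→(p1,_,left)
state=p1 head=2 tape=ab[a]_cc   (p1,a)→(p3,a,stay)
state=p3 head=2 tape=ab[a]_cc   (p3,a)→(p0,_,stay)
state=p0 head=2 tape=ab[_]_cc   (p0,_)→(p2,a,right)
state=p2 head=3 tape=aba[_]cc   (p2,_)→(p1,c,stay)
state=p1 head=3 tape=aba[c]cc   (p1,c)→(p1,_,left)
state=p1 head=2 tape=ab[a]_cc   (p1,a)→(p3,a,stay)
state=p3 head=2 tape=ab[a]_cc   (p3,a)→(p0,_,stay)
state=p0 head=2 tape=ab[_]_cc   (p0,_)→(p2,a,right)
state=p2 head=3 tape=aba[_]cc
After 14 steps: state p2, head at 3, tape aba_cc.

state p2, head at 3, tape aba_cc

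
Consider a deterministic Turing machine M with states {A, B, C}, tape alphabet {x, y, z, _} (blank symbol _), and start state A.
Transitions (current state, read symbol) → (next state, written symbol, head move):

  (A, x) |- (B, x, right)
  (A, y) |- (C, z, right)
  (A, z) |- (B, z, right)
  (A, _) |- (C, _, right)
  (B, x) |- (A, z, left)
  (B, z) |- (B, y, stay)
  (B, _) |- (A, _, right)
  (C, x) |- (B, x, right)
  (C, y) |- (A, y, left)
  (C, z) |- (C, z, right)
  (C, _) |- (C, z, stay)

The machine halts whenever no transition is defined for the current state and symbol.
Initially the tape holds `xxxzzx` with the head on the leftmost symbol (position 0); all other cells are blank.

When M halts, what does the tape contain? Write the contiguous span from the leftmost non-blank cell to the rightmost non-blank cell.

state=A head=0 tape=[x]xxzzx   (A,x)→(B,x,right)
state=B head=1 tape=x[x]xzzx   (B,x)→(A,z,left)
state=A head=0 tape=[x]zxzzx   (A,x)→(B,x,right)
state=B head=1 tape=x[z]xzzx   (B,z)→(B,y,stay)
state=B head=1 tape=x[y]xzzx
The non-blank tape span at halt is xyxzzx.

xyxzzx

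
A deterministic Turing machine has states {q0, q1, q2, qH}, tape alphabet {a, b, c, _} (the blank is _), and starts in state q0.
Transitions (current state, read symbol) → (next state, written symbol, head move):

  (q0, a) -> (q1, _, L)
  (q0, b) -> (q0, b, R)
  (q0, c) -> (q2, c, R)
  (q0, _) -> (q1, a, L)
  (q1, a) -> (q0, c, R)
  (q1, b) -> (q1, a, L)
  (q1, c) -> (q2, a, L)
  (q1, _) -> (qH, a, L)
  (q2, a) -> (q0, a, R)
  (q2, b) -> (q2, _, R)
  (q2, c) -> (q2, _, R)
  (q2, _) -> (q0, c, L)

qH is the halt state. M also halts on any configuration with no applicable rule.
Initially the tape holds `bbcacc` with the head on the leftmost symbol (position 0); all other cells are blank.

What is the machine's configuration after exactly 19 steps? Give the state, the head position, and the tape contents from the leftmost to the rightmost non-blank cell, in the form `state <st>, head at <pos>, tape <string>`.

q0 | [b]bcacc_   read b → write b, move R, go to q0
q0 | b[b]cacc_   read b → write b, move R, go to q0
q0 | bb[c]acc_   read c → write c, move R, go to q2
q2 | bbc[a]cc_   read a → write a, move R, go to q0
q0 | bbca[c]c_   read c → write c, move R, go to q2
q2 | bbcac[c]_   read c → write _, move R, go to q2
q2 | bbcac_[_]   read _ → write c, move L, go to q0
q0 | bbcac[_]c   read _ → write a, move L, go to q1
q1 | bbca[c]ac   read c → write a, move L, go to q2
q2 | bbc[a]aac   read a → write a, move R, go to q0
q0 | bbca[a]ac   read a → write _, move L, go to q1
q1 | bbc[a]_ac   read a → write c, move R, go to q0
q0 | bbcc[_]ac   read _ → write a, move L, go to q1
q1 | bbc[c]aac   read c → write a, move L, go to q2
q2 | bb[c]aaac   read c → write _, move R, go to q2
q2 | bb_[a]aac   read a → write a, move R, go to q0
q0 | bb_a[a]ac   read a → write _, move L, go to q1
q1 | bb_[a]_ac   read a → write c, move R, go to q0
q0 | bb_c[_]ac   read _ → write a, move L, go to q1
q1 | bb_[c]aac
After 19 steps: state q1, head at 3, tape bb_caac.

state q1, head at 3, tape bb_caac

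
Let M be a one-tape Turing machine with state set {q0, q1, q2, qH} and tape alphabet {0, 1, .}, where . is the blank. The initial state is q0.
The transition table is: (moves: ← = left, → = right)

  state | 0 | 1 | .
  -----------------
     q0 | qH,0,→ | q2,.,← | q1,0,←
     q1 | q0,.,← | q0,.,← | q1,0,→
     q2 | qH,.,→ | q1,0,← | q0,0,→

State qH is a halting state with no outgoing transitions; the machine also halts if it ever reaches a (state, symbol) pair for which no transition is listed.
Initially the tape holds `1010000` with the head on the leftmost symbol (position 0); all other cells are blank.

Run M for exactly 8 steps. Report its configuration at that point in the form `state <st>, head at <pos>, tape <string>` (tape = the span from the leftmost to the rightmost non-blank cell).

state=q0 head=0 tape=...[1]010000   (q0,1)→(q2,.,←)
state=q2 head=-1 tape=..[.].010000   (q2,.)→(q0,0,→)
state=q0 head=0 tape=..0[.]010000   (q0,.)→(q1,0,←)
state=q1 head=-1 tape=..[0]0010000   (q1,0)→(q0,.,←)
state=q0 head=-2 tape=.[.].0010000   (q0,.)→(q1,0,←)
state=q1 head=-3 tape=[.]0.0010000   (q1,.)→(q1,0,→)
state=q1 head=-2 tape=0[0].0010000   (q1,0)→(q0,.,←)
state=q0 head=-3 tape=[0]..0010000   (q0,0)→(qH,0,→)
state=qH head=-2 tape=0[.].0010000
After 8 steps: state qH, head at -2, tape 0..0010000.

state qH, head at -2, tape 0..0010000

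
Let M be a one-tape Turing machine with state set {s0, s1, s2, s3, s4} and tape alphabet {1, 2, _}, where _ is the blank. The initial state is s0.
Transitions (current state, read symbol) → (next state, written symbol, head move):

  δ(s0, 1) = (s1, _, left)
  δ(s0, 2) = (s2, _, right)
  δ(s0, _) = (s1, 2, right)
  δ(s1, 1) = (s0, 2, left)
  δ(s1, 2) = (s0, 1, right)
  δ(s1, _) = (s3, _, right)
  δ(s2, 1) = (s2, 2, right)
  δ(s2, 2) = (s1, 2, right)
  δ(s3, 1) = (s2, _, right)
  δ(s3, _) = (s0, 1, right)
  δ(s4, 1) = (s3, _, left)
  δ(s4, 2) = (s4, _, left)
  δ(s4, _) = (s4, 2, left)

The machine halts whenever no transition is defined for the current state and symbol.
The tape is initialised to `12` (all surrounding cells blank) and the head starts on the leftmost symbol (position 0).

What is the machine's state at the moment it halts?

state=s0 head=0 tape=_[1]2_   (s0,1)→(s1,_,left)
state=s1 head=-1 tape=[_]_2_   (s1,_)→(s3,_,right)
state=s3 head=0 tape=_[_]2_   (s3,_)→(s0,1,right)
state=s0 head=1 tape=_1[2]_   (s0,2)→(s2,_,right)
state=s2 head=2 tape=_1_[_]
No transition is defined for (s2, _); M halts in state s2.

s2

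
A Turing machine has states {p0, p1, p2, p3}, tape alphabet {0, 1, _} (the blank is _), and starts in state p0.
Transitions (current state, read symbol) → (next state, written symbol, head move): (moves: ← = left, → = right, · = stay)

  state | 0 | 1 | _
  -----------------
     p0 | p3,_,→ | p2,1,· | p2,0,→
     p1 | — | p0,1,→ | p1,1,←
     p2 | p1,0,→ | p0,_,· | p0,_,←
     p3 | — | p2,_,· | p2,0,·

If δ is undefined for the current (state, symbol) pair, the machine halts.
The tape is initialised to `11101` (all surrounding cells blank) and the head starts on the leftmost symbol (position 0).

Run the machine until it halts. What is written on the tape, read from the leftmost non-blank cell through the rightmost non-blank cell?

p0 | [1]1101___   read 1 → write 1, move ·, go to p2
p2 | [1]1101___   read 1 → write _, move ·, go to p0
p0 | [_]1101___   read _ → write 0, move →, go to p2
p2 | 0[1]101___   read 1 → write _, move ·, go to p0
p0 | 0[_]101___   read _ → write 0, move →, go to p2
p2 | 00[1]01___   read 1 → write _, move ·, go to p0
p0 | 00[_]01___   read _ → write 0, move →, go to p2
p2 | 000[0]1___   read 0 → write 0, move →, go to p1
p1 | 0000[1]___   read 1 → write 1, move →, go to p0
p0 | 00001[_]__   read _ → write 0, move →, go to p2
p2 | 000010[_]_   read _ → write _, move ←, go to p0
p0 | 00001[0]__   read 0 → write _, move →, go to p3
p3 | 00001_[_]_   read _ → write 0, move ·, go to p2
p2 | 00001_[0]_   read 0 → write 0, move →, go to p1
p1 | 00001_0[_]   read _ → write 1, move ←, go to p1
p1 | 00001_[0]1
The non-blank tape span at halt is 00001_01.

00001_01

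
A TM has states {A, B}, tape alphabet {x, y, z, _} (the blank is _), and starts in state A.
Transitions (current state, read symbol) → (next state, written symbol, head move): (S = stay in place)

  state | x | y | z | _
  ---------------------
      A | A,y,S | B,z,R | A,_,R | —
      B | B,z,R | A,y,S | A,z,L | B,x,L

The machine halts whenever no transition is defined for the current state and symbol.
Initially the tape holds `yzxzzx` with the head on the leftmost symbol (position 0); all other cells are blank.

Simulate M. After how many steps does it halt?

14

state=A head=0 tape=[y]zxzzx_   (A,y)→(B,z,R)
state=B head=1 tape=z[z]xzzx_   (B,z)→(A,z,L)
state=A head=0 tape=[z]zxzzx_   (A,z)→(A,_,R)
state=A head=1 tape=_[z]xzzx_   (A,z)→(A,_,R)
state=A head=2 tape=__[x]zzx_   (A,x)→(A,y,S)
state=A head=2 tape=__[y]zzx_   (A,y)→(B,z,R)
state=B head=3 tape=__z[z]zx_   (B,z)→(A,z,L)
state=A head=2 tape=__[z]zzx_   (A,z)→(A,_,R)
state=A head=3 tape=___[z]zx_   (A,z)→(A,_,R)
state=A head=4 tape=____[z]x_   (A,z)→(A,_,R)
state=A head=5 tape=_____[x]_   (A,x)→(A,y,S)
state=A head=5 tape=_____[y]_   (A,y)→(B,z,R)
state=B head=6 tape=_____z[_]   (B,_)→(B,x,L)
state=B head=5 tape=_____[z]x   (B,z)→(A,z,L)
state=A head=4 tape=____[_]zx
M halts after 14 transitions.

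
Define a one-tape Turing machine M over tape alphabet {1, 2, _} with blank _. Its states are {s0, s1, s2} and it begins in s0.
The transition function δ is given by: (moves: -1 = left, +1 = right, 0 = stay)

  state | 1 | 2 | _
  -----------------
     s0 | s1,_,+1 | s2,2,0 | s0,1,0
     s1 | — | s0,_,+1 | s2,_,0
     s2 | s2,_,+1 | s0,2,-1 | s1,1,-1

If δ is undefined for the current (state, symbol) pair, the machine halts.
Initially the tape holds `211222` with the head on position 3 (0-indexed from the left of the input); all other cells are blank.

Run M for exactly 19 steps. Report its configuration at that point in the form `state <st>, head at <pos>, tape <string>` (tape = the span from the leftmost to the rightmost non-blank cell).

state s2, head at 6, tape 21_____1

s0 | 211[2]22__   read 2 → write 2, move 0, go to s2
s2 | 211[2]22__   read 2 → write 2, move -1, go to s0
s0 | 21[1]222__   read 1 → write _, move +1, go to s1
s1 | 21_[2]22__   read 2 → write _, move +1, go to s0
s0 | 21__[2]2__   read 2 → write 2, move 0, go to s2
s2 | 21__[2]2__   read 2 → write 2, move -1, go to s0
s0 | 21_[_]22__   read _ → write 1, move 0, go to s0
s0 | 21_[1]22__   read 1 → write _, move +1, go to s1
s1 | 21__[2]2__   read 2 → write _, move +1, go to s0
s0 | 21___[2]__   read 2 → write 2, move 0, go to s2
s2 | 21___[2]__   read 2 → write 2, move -1, go to s0
s0 | 21__[_]2__   read _ → write 1, move 0, go to s0
s0 | 21__[1]2__   read 1 → write _, move +1, go to s1
s1 | 21___[2]__   read 2 → write _, move +1, go to s0
s0 | 21____[_]_   read _ → write 1, move 0, go to s0
s0 | 21____[1]_   read 1 → write _, move +1, go to s1
s1 | 21_____[_]   read _ → write _, move 0, go to s2
s2 | 21_____[_]   read _ → write 1, move -1, go to s1
s1 | 21____[_]1   read _ → write _, move 0, go to s2
s2 | 21____[_]1
After 19 steps: state s2, head at 6, tape 21_____1.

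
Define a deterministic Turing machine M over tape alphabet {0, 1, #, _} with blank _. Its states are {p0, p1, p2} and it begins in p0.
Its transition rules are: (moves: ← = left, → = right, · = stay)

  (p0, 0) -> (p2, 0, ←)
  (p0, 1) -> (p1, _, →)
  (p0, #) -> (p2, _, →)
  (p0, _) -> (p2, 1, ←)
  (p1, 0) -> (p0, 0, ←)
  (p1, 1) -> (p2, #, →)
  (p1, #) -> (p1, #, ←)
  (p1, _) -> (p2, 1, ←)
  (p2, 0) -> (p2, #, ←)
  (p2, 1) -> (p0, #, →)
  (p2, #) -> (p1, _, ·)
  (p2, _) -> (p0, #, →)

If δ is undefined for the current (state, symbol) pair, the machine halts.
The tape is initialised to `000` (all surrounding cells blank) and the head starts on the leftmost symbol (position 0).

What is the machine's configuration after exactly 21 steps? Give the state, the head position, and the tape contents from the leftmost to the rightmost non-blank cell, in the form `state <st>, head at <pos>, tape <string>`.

state=p0 head=0 tape=___[0]00   (p0,0)→(p2,0,←)
state=p2 head=-1 tape=__[_]000   (p2,_)→(p0,#,→)
state=p0 head=0 tape=__#[0]00   (p0,0)→(p2,0,←)
state=p2 head=-1 tape=__[#]000   (p2,#)→(p1,_,·)
state=p1 head=-1 tape=__[_]000   (p1,_)→(p2,1,←)
state=p2 head=-2 tape=_[_]1000   (p2,_)→(p0,#,→)
state=p0 head=-1 tape=_#[1]000   (p0,1)→(p1,_,→)
state=p1 head=0 tape=_#_[0]00   (p1,0)→(p0,0,←)
state=p0 head=-1 tape=_#[_]000   (p0,_)→(p2,1,←)
state=p2 head=-2 tape=_[#]1000   (p2,#)→(p1,_,·)
state=p1 head=-2 tape=_[_]1000   (p1,_)→(p2,1,←)
state=p2 head=-3 tape=[_]11000   (p2,_)→(p0,#,→)
state=p0 head=-2 tape=#[1]1000   (p0,1)→(p1,_,→)
state=p1 head=-1 tape=#_[1]000   (p1,1)→(p2,#,→)
state=p2 head=0 tape=#_#[0]00   (p2,0)→(p2,#,←)
state=p2 head=-1 tape=#_[#]#00   (p2,#)→(p1,_,·)
state=p1 head=-1 tape=#_[_]#00   (p1,_)→(p2,1,←)
state=p2 head=-2 tape=#[_]1#00   (p2,_)→(p0,#,→)
state=p0 head=-1 tape=##[1]#00   (p0,1)→(p1,_,→)
state=p1 head=0 tape=##_[#]00   (p1,#)→(p1,#,←)
state=p1 head=-1 tape=##[_]#00   (p1,_)→(p2,1,←)
state=p2 head=-2 tape=#[#]1#00
After 21 steps: state p2, head at -2, tape ##1#00.

state p2, head at -2, tape ##1#00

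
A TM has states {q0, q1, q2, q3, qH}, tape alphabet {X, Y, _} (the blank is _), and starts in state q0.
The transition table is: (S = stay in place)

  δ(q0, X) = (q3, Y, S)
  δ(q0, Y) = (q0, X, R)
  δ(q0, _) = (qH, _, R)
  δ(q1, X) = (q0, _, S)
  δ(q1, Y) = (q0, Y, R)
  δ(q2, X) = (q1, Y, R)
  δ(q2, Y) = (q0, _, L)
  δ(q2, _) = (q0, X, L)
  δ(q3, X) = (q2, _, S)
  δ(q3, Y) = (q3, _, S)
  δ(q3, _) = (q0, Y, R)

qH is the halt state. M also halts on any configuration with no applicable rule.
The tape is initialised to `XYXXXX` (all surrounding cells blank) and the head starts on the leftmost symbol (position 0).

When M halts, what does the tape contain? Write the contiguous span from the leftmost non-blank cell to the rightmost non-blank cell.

YXYYYY

q0 | [X]YXXXX__   read X → write Y, move S, go to q3
q3 | [Y]YXXXX__   read Y → write _, move S, go to q3
q3 | [_]YXXXX__   read _ → write Y, move R, go to q0
q0 | Y[Y]XXXX__   read Y → write X, move R, go to q0
q0 | YX[X]XXX__   read X → write Y, move S, go to q3
q3 | YX[Y]XXX__   read Y → write _, move S, go to q3
q3 | YX[_]XXX__   read _ → write Y, move R, go to q0
q0 | YXY[X]XX__   read X → write Y, move S, go to q3
q3 | YXY[Y]XX__   read Y → write _, move S, go to q3
q3 | YXY[_]XX__   read _ → write Y, move R, go to q0
q0 | YXYY[X]X__   read X → write Y, move S, go to q3
q3 | YXYY[Y]X__   read Y → write _, move S, go to q3
q3 | YXYY[_]X__   read _ → write Y, move R, go to q0
q0 | YXYYY[X]__   read X → write Y, move S, go to q3
q3 | YXYYY[Y]__   read Y → write _, move S, go to q3
q3 | YXYYY[_]__   read _ → write Y, move R, go to q0
q0 | YXYYYY[_]_   read _ → write _, move R, go to qH
qH | YXYYYY_[_]
The non-blank tape span at halt is YXYYYY.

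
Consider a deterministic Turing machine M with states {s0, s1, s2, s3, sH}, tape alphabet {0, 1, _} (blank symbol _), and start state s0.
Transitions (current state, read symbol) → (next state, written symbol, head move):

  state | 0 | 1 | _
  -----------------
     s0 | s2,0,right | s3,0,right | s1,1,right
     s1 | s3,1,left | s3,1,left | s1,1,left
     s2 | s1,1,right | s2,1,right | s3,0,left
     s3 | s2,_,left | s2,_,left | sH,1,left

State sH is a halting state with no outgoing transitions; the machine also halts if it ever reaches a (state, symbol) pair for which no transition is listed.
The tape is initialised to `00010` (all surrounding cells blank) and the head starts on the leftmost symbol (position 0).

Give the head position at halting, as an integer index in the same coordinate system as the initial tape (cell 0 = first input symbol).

state=s0 head=0 tape=__[0]0010   (s0,0)→(s2,0,right)
state=s2 head=1 tape=__0[0]010   (s2,0)→(s1,1,right)
state=s1 head=2 tape=__01[0]10   (s1,0)→(s3,1,left)
state=s3 head=1 tape=__0[1]110   (s3,1)→(s2,_,left)
state=s2 head=0 tape=__[0]_110   (s2,0)→(s1,1,right)
state=s1 head=1 tape=__1[_]110   (s1,_)→(s1,1,left)
state=s1 head=0 tape=__[1]1110   (s1,1)→(s3,1,left)
state=s3 head=-1 tape=_[_]11110   (s3,_)→(sH,1,left)
state=sH head=-2 tape=[_]111110
At halt the head is at cell -2.

-2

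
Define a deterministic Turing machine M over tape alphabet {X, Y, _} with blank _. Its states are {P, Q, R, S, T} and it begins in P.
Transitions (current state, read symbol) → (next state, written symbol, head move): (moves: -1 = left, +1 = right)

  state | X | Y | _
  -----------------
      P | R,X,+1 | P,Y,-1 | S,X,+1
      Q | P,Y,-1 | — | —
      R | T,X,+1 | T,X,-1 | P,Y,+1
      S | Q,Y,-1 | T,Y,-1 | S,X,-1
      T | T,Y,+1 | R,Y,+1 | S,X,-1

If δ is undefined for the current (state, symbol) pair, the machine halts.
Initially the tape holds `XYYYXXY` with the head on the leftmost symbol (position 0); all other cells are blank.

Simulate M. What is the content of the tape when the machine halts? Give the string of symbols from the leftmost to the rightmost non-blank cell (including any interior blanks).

YYYXYYYYYX

state=P head=0 tape=[X]YYYXXY___   (P,X)→(R,X,+1)
state=R head=1 tape=X[Y]YYXXY___   (R,Y)→(T,X,-1)
state=T head=0 tape=[X]XYYXXY___   (T,X)→(T,Y,+1)
state=T head=1 tape=Y[X]YYXXY___   (T,X)→(T,Y,+1)
state=T head=2 tape=YY[Y]YXXY___   (T,Y)→(R,Y,+1)
state=R head=3 tape=YYY[Y]XXY___   (R,Y)→(T,X,-1)
state=T head=2 tape=YY[Y]XXXY___   (T,Y)→(R,Y,+1)
state=R head=3 tape=YYY[X]XXY___   (R,X)→(T,X,+1)
state=T head=4 tape=YYYX[X]XY___   (T,X)→(T,Y,+1)
state=T head=5 tape=YYYXY[X]Y___   (T,X)→(T,Y,+1)
state=T head=6 tape=YYYXYY[Y]___   (T,Y)→(R,Y,+1)
state=R head=7 tape=YYYXYYY[_]__   (R,_)→(P,Y,+1)
state=P head=8 tape=YYYXYYYY[_]_   (P,_)→(S,X,+1)
state=S head=9 tape=YYYXYYYYX[_]   (S,_)→(S,X,-1)
state=S head=8 tape=YYYXYYYY[X]X   (S,X)→(Q,Y,-1)
state=Q head=7 tape=YYYXYYY[Y]YX
The non-blank tape span at halt is YYYXYYYYYX.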